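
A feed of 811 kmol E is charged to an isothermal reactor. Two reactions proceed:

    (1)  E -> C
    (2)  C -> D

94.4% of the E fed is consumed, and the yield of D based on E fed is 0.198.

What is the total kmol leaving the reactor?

811 kmol

Conversion of E: E consumed = 1ξ₁ = 0.944 × 811 → ξ₁ = 765.6 kmol.
Yield of D: 1ξ₂ / 811 = 0.198 → ξ₂ = 160.6 kmol.
Outlet amounts (n = n₀ + Σ ν·ξ):
  E: 811 − 1(765.6) = 45.42
  C: 0 + 1(765.6) − 1(160.6) = 605
  D: 0 + 1(160.6) = 160.6
Total out = 45.42 + 605 + 160.6 = 811 kmol.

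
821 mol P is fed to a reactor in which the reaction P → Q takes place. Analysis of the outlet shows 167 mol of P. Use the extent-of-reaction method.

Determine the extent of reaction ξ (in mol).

For P: n = n₀ − 1ξ → 167 = 821 − 1ξ, giving ξ = 654 mol.
Outlet amounts (n = n₀ + ν ξ):
  P: 821 − 1(654) = 167
  Q: 0 + 1(654) = 654

ξ = 654 mol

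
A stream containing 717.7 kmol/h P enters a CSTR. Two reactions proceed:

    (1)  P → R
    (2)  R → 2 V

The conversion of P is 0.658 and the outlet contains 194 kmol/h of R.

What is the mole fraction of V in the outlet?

Conversion of P: P consumed = 1ξ₁ = 0.658 × 717.7 → ξ₁ = 472.2 kmol/h.
R balance: n_R = 0 + 1ξ₁ − 1ξ₂ = 194 → ξ₂ = (1·472.2 − 194)/1 = 278.2 kmol/h.
Outlet amounts (n = n₀ + Σ ν·ξ):
  P: 717.7 − 1(472.2) = 245.5
  R: 0 + 1(472.2) − 1(278.2) = 194
  V: 0 + 2(278.2) = 556.5
Total out = 995.9 kmol/h; y_V = 556.5 / 995.9 = 0.5588.

0.559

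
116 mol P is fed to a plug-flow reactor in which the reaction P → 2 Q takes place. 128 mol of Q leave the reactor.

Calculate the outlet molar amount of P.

52 mol

For Q: n = n₀ + 2ξ → 128 = 0 + 2ξ, giving ξ = 64 mol.
Outlet amounts (n = n₀ + ν ξ):
  P: 116 − 1(64) = 52
  Q: 0 + 2(64) = 128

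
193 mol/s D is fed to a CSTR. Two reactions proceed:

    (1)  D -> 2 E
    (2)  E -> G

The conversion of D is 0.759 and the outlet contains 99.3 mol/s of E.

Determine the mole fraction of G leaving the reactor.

0.57

Conversion of D: D consumed = 1ξ₁ = 0.759 × 193 → ξ₁ = 146.5 mol/s.
E balance: n_E = 0 + 2ξ₁ − 1ξ₂ = 99.3 → ξ₂ = (2·146.5 − 99.3)/1 = 193.7 mol/s.
Outlet amounts (n = n₀ + Σ ν·ξ):
  D: 193 − 1(146.5) = 46.51
  E: 0 + 2(146.5) − 1(193.7) = 99.3
  G: 0 + 1(193.7) = 193.7
Total out = 339.5 mol/s; y_G = 193.7 / 339.5 = 0.5705.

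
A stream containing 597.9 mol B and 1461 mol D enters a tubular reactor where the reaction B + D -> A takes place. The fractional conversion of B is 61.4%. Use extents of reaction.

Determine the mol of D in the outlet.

B reacted = 0.614 × 597.9 = 367.1 mol; ν_B = −1, so ξ = 367.1/1 = 367.1 mol.
Outlet amounts (n = n₀ + ν ξ):
  B: 597.9 − 1(367.1) = 230.8
  D: 1461 − 1(367.1) = 1094
  A: 0 + 1(367.1) = 367.1

1090 mol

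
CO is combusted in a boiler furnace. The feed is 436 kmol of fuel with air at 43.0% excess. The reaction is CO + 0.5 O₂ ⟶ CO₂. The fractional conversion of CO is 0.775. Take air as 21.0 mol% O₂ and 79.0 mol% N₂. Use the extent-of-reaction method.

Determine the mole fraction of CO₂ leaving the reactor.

0.193

Stoichiometric O₂ = 0.5 × 436 = 218 kmol; O₂ fed = 218 × 1.430 = 311.7 kmol.
N₂ fed = 311.7 × 79/21 = 1173 kmol.
Fuel reacted = 0.775 × 436 → ξ = 337.9 kmol.
Outlet (n = n₀ + ν ξ):
  CO: 436 − 1(337.9) = 98.1
  O₂: 311.7 − 0.5(337.9) = 142.8
  N₂: 1173 (inert)
  CO₂: 0 + 1(337.9) = 337.9
Total out = 1752 kmol; y_CO₂ = 337.9 / 1752 = 0.1929.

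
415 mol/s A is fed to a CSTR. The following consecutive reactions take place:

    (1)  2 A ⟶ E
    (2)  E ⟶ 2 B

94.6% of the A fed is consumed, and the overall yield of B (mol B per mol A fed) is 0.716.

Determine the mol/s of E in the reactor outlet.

Conversion of A: A consumed = 2ξ₁ = 0.946 × 415 → ξ₁ = 196.3 mol/s.
Yield of B: 2ξ₂ / 415 = 0.716 → ξ₂ = 148.6 mol/s.
Outlet amounts (n = n₀ + Σ ν·ξ):
  A: 415 − 2(196.3) = 22.41
  E: 0 + 1(196.3) − 1(148.6) = 47.72
  B: 0 + 2(148.6) = 297.1

47.7 mol/s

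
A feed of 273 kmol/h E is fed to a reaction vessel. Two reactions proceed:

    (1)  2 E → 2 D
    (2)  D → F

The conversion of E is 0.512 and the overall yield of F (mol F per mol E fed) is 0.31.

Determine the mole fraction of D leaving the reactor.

Conversion of E: E consumed = 2ξ₁ = 0.512 × 273 → ξ₁ = 69.89 kmol/h.
Yield of F: 1ξ₂ / 273 = 0.31 → ξ₂ = 84.63 kmol/h.
Outlet amounts (n = n₀ + Σ ν·ξ):
  E: 273 − 2(69.89) = 133.2
  D: 0 + 2(69.89) − 1(84.63) = 55.15
  F: 0 + 1(84.63) = 84.63
Total out = 273 kmol/h; y_D = 55.15 / 273 = 0.202.

0.202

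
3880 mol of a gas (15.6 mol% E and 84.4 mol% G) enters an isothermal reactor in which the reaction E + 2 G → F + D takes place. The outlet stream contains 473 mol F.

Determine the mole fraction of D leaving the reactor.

For F: n = n₀ + 1ξ → 473 = 0 + 1ξ, giving ξ = 473 mol.
Outlet amounts (n = n₀ + ν ξ):
  E: 605.3 − 1(473) = 132.3
  G: 3275 − 2(473) = 2329
  F: 0 + 1(473) = 473
  D: 0 + 1(473) = 473
Total out = 3407 mol; y_D = 473 / 3407 = 0.1388.

0.139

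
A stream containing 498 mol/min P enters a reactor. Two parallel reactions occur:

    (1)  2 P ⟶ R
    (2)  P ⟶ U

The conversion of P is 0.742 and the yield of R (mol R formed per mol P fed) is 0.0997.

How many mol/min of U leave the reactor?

270 mol/min

Yield of R: 1ξ₁ / 498 = 0.0997 → ξ₁ = 49.65 mol/min.
Conversion of P: 2ξ₁ + 1ξ₂ = 0.742 × 498 = 369.5 → ξ₂ = 270.2 mol/min.
Outlet amounts (n = n₀ + Σ ν·ξ):
  P: 498 − 2(49.65) − 1(270.2) = 128.5
  R: 0 + 1(49.65) = 49.65
  U: 0 + 1(270.2) = 270.2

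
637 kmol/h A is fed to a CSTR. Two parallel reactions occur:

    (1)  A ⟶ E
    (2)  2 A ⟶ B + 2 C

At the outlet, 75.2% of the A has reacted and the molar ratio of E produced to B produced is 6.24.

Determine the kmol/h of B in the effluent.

58.1 kmol/h

Conversion of A: A consumed = 0.752 × 637 = 479 kmol/h = 1ξ₁ + 2ξ₂.
Selectivity: 1ξ₁ / (1ξ₂) = 6.24 → ξ₁ = 6.24 ξ₂.
Substitute: (1·6.24 + 2) ξ₂ = 479 → ξ₂ = 58.13 kmol/h, ξ₁ = 362.8 kmol/h.
Outlet amounts (n = n₀ + Σ ν·ξ):
  A: 637 − 1(362.8) − 2(58.13) = 158
  E: 0 + 1(362.8) = 362.8
  B: 0 + 1(58.13) = 58.13
  C: 0 + 2(58.13) = 116.3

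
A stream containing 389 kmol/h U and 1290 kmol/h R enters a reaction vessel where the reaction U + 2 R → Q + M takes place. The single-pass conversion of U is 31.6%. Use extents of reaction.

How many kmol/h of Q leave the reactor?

U reacted = 0.316 × 389 = 122.9 kmol/h; ν_U = −1, so ξ = 122.9/1 = 122.9 kmol/h.
Outlet amounts (n = n₀ + ν ξ):
  U: 389 − 1(122.9) = 266.1
  R: 1290 − 2(122.9) = 1044
  Q: 0 + 1(122.9) = 122.9
  M: 0 + 1(122.9) = 122.9

123 kmol/h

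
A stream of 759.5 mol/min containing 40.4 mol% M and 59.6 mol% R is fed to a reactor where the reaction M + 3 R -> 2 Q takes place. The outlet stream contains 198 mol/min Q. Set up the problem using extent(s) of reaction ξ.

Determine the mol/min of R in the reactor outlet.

156 mol/min

For Q: n = n₀ + 2ξ → 198 = 0 + 2ξ, giving ξ = 99 mol/min.
Outlet amounts (n = n₀ + ν ξ):
  M: 306.8 − 1(99) = 207.8
  R: 452.7 − 3(99) = 155.7
  Q: 0 + 2(99) = 198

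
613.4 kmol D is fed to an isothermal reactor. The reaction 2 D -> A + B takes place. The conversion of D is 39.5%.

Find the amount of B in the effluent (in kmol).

D reacted = 0.395 × 613.4 = 242.3 kmol; ν_D = −2, so ξ = 242.3/2 = 121.1 kmol.
Outlet amounts (n = n₀ + ν ξ):
  D: 613.4 − 2(121.1) = 371.1
  A: 0 + 1(121.1) = 121.1
  B: 0 + 1(121.1) = 121.1

121 kmol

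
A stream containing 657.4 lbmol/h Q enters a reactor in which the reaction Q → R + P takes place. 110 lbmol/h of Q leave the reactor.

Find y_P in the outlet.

For Q: n = n₀ − 1ξ → 110 = 657.4 − 1ξ, giving ξ = 547.4 lbmol/h.
Outlet amounts (n = n₀ + ν ξ):
  Q: 657.4 − 1(547.4) = 110
  R: 0 + 1(547.4) = 547.4
  P: 0 + 1(547.4) = 547.4
Total out = 1205 lbmol/h; y_P = 547.4 / 1205 = 0.4543.

0.454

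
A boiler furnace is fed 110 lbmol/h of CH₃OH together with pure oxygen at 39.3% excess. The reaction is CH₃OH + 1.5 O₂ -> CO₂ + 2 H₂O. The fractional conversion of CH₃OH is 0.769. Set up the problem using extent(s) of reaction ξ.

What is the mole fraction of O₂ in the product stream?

0.269

Stoichiometric O₂ = 1.5 × 110 = 165 lbmol/h; O₂ fed = 165 × 1.393 = 229.8 lbmol/h.
Fuel reacted = 0.769 × 110 → ξ = 84.59 lbmol/h.
Outlet (n = n₀ + ν ξ):
  CH₃OH: 110 − 1(84.59) = 25.41
  O₂: 229.8 − 1.5(84.59) = 103
  CO₂: 0 + 1(84.59) = 84.59
  H₂O: 0 + 2(84.59) = 169.2
Total out = 382.1 lbmol/h; y_O₂ = 103 / 382.1 = 0.2694.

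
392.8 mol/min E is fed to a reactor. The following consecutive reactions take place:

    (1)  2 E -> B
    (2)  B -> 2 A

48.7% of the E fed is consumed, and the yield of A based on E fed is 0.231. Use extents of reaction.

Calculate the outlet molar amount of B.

50.3 mol/min

Conversion of E: E consumed = 2ξ₁ = 0.487 × 392.8 → ξ₁ = 95.65 mol/min.
Yield of A: 2ξ₂ / 392.8 = 0.231 → ξ₂ = 45.37 mol/min.
Outlet amounts (n = n₀ + Σ ν·ξ):
  E: 392.8 − 2(95.65) = 201.5
  B: 0 + 1(95.65) − 1(45.37) = 50.28
  A: 0 + 2(45.37) = 90.74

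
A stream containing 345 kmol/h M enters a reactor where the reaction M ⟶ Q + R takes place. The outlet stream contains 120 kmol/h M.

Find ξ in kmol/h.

ξ = 225 kmol/h

For M: n = n₀ − 1ξ → 120 = 345 − 1ξ, giving ξ = 225 kmol/h.
Outlet amounts (n = n₀ + ν ξ):
  M: 345 − 1(225) = 120
  Q: 0 + 1(225) = 225
  R: 0 + 1(225) = 225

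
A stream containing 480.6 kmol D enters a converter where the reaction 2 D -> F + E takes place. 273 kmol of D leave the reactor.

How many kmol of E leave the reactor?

For D: n = n₀ − 2ξ → 273 = 480.6 − 2ξ, giving ξ = 103.8 kmol.
Outlet amounts (n = n₀ + ν ξ):
  D: 480.6 − 2(103.8) = 273
  F: 0 + 1(103.8) = 103.8
  E: 0 + 1(103.8) = 103.8

104 kmol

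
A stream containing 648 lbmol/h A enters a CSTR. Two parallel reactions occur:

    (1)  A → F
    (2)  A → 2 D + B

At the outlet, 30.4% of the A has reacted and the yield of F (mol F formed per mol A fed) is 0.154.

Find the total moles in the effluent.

Yield of F: 1ξ₁ / 648 = 0.154 → ξ₁ = 99.79 lbmol/h.
Conversion of A: 1ξ₁ + 1ξ₂ = 0.304 × 648 = 197 → ξ₂ = 97.2 lbmol/h.
Outlet amounts (n = n₀ + Σ ν·ξ):
  A: 648 − 1(99.79) − 1(97.2) = 451
  F: 0 + 1(99.79) = 99.79
  D: 0 + 2(97.2) = 194.4
  B: 0 + 1(97.2) = 97.2
Total out = 451 + 99.79 + 194.4 + 97.2 = 842.4 lbmol/h.

842 lbmol/h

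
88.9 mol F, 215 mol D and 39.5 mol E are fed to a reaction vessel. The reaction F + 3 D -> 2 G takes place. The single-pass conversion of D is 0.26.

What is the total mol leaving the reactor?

D reacted = 0.26 × 215 = 55.9 mol; ν_D = −3, so ξ = 55.9/3 = 18.63 mol.
Outlet amounts (n = n₀ + ν ξ):
  F: 88.9 − 1(18.63) = 70.27
  D: 215 − 3(18.63) = 159.1
  G: 0 + 2(18.63) = 37.27
  E: 39.5 (inert)
Total out = 70.27 + 159.1 + 37.27 + 39.5 = 306.1 mol.

306 mol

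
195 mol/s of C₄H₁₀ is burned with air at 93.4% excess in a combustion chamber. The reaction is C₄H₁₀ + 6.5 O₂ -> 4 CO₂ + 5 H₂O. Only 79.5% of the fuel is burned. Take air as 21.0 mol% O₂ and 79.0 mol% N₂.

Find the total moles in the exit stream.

12100 mol/s

Stoichiometric O₂ = 6.5 × 195 = 1268 mol/s; O₂ fed = 1268 × 1.934 = 2451 mol/s.
N₂ fed = 2451 × 79/21 = 9222 mol/s.
Fuel reacted = 0.795 × 195 → ξ = 155 mol/s.
Outlet (n = n₀ + ν ξ):
  C₄H₁₀: 195 − 1(155) = 39.97
  O₂: 2451 − 6.5(155) = 1444
  N₂: 9222 (inert)
  CO₂: 0 + 4(155) = 620.1
  H₂O: 0 + 5(155) = 775.1
Total out = 39.97 + 1444 + 9222 + 620.1 + 775.1 = 12100 mol/s.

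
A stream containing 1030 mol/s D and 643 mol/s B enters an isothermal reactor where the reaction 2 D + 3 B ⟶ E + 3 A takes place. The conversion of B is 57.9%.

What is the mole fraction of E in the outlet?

B reacted = 0.579 × 643 = 372.3 mol/s; ν_B = −3, so ξ = 372.3/3 = 124.1 mol/s.
Outlet amounts (n = n₀ + ν ξ):
  D: 1030 − 2(124.1) = 781.8
  B: 643 − 3(124.1) = 270.7
  E: 0 + 1(124.1) = 124.1
  A: 0 + 3(124.1) = 372.3
Total out = 1549 mol/s; y_E = 124.1 / 1549 = 0.08012.

0.0801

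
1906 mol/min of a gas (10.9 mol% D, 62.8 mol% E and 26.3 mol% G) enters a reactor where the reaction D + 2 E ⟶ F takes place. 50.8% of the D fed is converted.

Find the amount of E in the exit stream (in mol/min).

986 mol/min

D reacted = 0.508 × 207.8 = 105.5 mol/min; ν_D = −1, so ξ = 105.5/1 = 105.5 mol/min.
Outlet amounts (n = n₀ + ν ξ):
  D: 207.8 − 1(105.5) = 102.2
  E: 1197 − 2(105.5) = 985.9
  F: 0 + 1(105.5) = 105.5
  G: 501.3 (inert)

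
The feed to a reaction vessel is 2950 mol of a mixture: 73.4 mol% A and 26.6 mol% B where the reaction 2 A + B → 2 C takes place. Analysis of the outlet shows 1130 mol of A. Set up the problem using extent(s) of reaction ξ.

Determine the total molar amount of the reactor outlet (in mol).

2430 mol

For A: n = n₀ − 2ξ → 1130 = 2165 − 2ξ, giving ξ = 517.7 mol.
Outlet amounts (n = n₀ + ν ξ):
  A: 2165 − 2(517.7) = 1130
  B: 784.7 − 1(517.7) = 267
  C: 0 + 2(517.7) = 1035
Total out = 1130 + 267 + 1035 = 2432 mol.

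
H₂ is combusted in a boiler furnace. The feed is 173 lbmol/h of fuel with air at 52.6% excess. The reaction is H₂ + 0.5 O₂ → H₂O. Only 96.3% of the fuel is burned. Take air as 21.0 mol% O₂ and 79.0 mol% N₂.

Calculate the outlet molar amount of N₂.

Stoichiometric O₂ = 0.5 × 173 = 86.5 lbmol/h; O₂ fed = 86.5 × 1.526 = 132 lbmol/h.
N₂ fed = 132 × 79/21 = 496.6 lbmol/h.
Fuel reacted = 0.963 × 173 → ξ = 166.6 lbmol/h.
Outlet (n = n₀ + ν ξ):
  H₂: 173 − 1(166.6) = 6.401
  O₂: 132 − 0.5(166.6) = 48.7
  N₂: 496.6 (inert)
  H₂O: 0 + 1(166.6) = 166.6

497 lbmol/h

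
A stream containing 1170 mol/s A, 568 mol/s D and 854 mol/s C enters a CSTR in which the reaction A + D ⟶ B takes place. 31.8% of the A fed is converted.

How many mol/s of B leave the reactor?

372 mol/s

A reacted = 0.318 × 1170 = 372.1 mol/s; ν_A = −1, so ξ = 372.1/1 = 372.1 mol/s.
Outlet amounts (n = n₀ + ν ξ):
  A: 1170 − 1(372.1) = 797.9
  D: 568 − 1(372.1) = 195.9
  B: 0 + 1(372.1) = 372.1
  C: 854 (inert)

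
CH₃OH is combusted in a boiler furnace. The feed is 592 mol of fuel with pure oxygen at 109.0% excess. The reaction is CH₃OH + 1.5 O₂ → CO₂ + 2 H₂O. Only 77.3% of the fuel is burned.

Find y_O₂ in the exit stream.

0.437

Stoichiometric O₂ = 1.5 × 592 = 888 mol; O₂ fed = 888 × 2.090 = 1856 mol.
Fuel reacted = 0.773 × 592 → ξ = 457.6 mol.
Outlet (n = n₀ + ν ξ):
  CH₃OH: 592 − 1(457.6) = 134.4
  O₂: 1856 − 1.5(457.6) = 1169
  CO₂: 0 + 1(457.6) = 457.6
  H₂O: 0 + 2(457.6) = 915.2
Total out = 2677 mol; y_O₂ = 1169 / 2677 = 0.4369.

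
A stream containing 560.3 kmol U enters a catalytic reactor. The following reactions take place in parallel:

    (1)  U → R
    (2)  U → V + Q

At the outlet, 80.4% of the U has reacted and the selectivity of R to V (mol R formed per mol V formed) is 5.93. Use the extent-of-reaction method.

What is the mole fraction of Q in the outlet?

0.104

Conversion of U: U consumed = 0.804 × 560.3 = 450.5 kmol = 1ξ₁ + 1ξ₂.
Selectivity: 1ξ₁ / (1ξ₂) = 5.93 → ξ₁ = 5.93 ξ₂.
Substitute: (1·5.93 + 1) ξ₂ = 450.5 → ξ₂ = 65 kmol, ξ₁ = 385.5 kmol.
Outlet amounts (n = n₀ + Σ ν·ξ):
  U: 560.3 − 1(385.5) − 1(65) = 109.8
  R: 0 + 1(385.5) = 385.5
  V: 0 + 1(65) = 65
  Q: 0 + 1(65) = 65
Total out = 625.3 kmol; y_Q = 65 / 625.3 = 0.104.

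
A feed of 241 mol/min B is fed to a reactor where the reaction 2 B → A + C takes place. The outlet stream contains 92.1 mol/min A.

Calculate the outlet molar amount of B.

For A: n = n₀ + 1ξ → 92.1 = 0 + 1ξ, giving ξ = 92.1 mol/min.
Outlet amounts (n = n₀ + ν ξ):
  B: 241 − 2(92.1) = 56.8
  A: 0 + 1(92.1) = 92.1
  C: 0 + 1(92.1) = 92.1

56.8 mol/min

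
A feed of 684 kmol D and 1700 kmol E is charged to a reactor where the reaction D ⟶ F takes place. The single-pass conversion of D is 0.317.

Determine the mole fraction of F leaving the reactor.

D reacted = 0.317 × 684 = 216.8 kmol; ν_D = −1, so ξ = 216.8/1 = 216.8 kmol.
Outlet amounts (n = n₀ + ν ξ):
  D: 684 − 1(216.8) = 467.2
  F: 0 + 1(216.8) = 216.8
  E: 1700 (inert)
Total out = 2384 kmol; y_F = 216.8 / 2384 = 0.09095.

0.091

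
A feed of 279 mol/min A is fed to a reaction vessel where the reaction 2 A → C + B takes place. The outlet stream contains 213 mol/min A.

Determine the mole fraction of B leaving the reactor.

0.118

For A: n = n₀ − 2ξ → 213 = 279 − 2ξ, giving ξ = 33 mol/min.
Outlet amounts (n = n₀ + ν ξ):
  A: 279 − 2(33) = 213
  C: 0 + 1(33) = 33
  B: 0 + 1(33) = 33
Total out = 279 mol/min; y_B = 33 / 279 = 0.1183.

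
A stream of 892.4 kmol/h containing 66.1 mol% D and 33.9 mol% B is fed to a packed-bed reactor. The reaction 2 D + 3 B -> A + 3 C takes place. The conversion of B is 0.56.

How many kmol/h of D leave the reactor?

B reacted = 0.56 × 302.5 = 169.4 kmol/h; ν_B = −3, so ξ = 169.4/3 = 56.47 kmol/h.
Outlet amounts (n = n₀ + ν ξ):
  D: 589.9 − 2(56.47) = 476.9
  B: 302.5 − 3(56.47) = 133.1
  A: 0 + 1(56.47) = 56.47
  C: 0 + 3(56.47) = 169.4

477 kmol/h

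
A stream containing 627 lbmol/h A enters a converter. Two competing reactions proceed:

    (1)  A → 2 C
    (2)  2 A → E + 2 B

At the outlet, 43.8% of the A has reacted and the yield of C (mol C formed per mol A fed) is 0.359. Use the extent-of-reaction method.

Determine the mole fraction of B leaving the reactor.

Yield of C: 2ξ₁ / 627 = 0.359 → ξ₁ = 112.5 lbmol/h.
Conversion of A: 1ξ₁ + 2ξ₂ = 0.438 × 627 = 274.6 → ξ₂ = 81.04 lbmol/h.
Outlet amounts (n = n₀ + Σ ν·ξ):
  A: 627 − 1(112.5) − 2(81.04) = 352.4
  C: 0 + 2(112.5) = 225.1
  E: 0 + 1(81.04) = 81.04
  B: 0 + 2(81.04) = 162.1
Total out = 820.6 lbmol/h; y_B = 162.1 / 820.6 = 0.1975.

0.198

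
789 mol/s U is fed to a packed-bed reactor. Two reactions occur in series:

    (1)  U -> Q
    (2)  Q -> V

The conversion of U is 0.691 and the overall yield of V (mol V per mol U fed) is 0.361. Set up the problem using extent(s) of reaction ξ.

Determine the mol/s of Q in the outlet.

Conversion of U: U consumed = 1ξ₁ = 0.691 × 789 → ξ₁ = 545.2 mol/s.
Yield of V: 1ξ₂ / 789 = 0.361 → ξ₂ = 284.8 mol/s.
Outlet amounts (n = n₀ + Σ ν·ξ):
  U: 789 − 1(545.2) = 243.8
  Q: 0 + 1(545.2) − 1(284.8) = 260.4
  V: 0 + 1(284.8) = 284.8

260 mol/s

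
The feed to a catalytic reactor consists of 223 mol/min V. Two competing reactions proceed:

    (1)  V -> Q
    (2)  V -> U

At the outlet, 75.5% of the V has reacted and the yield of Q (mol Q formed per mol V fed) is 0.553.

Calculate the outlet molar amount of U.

Yield of Q: 1ξ₁ / 223 = 0.553 → ξ₁ = 123.3 mol/min.
Conversion of V: 1ξ₁ + 1ξ₂ = 0.755 × 223 = 168.4 → ξ₂ = 45.05 mol/min.
Outlet amounts (n = n₀ + Σ ν·ξ):
  V: 223 − 1(123.3) − 1(45.05) = 54.63
  Q: 0 + 1(123.3) = 123.3
  U: 0 + 1(45.05) = 45.05

45 mol/min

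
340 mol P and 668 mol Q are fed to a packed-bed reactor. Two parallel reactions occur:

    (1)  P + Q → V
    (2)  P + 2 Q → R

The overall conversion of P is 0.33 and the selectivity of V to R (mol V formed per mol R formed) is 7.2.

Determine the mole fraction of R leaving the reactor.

Conversion of P: P consumed = 0.33 × 340 = 112.2 mol = 1ξ₁ + 1ξ₂.
Selectivity: 1ξ₁ / (1ξ₂) = 7.2 → ξ₁ = 7.2 ξ₂.
Substitute: (1·7.2 + 1) ξ₂ = 112.2 → ξ₂ = 13.68 mol, ξ₁ = 98.52 mol.
Outlet amounts (n = n₀ + Σ ν·ξ):
  P: 340 − 1(98.52) − 1(13.68) = 227.8
  Q: 668 − 1(98.52) − 2(13.68) = 542.1
  V: 0 + 1(98.52) = 98.52
  R: 0 + 1(13.68) = 13.68
Total out = 882.1 mol; y_R = 13.68 / 882.1 = 0.01551.

0.0155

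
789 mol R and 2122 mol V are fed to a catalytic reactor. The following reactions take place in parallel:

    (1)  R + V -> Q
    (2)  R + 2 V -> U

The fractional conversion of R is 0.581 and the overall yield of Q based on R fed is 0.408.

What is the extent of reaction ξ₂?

Yield of Q: 1ξ₁ / 789 = 0.408 → ξ₁ = 321.9 mol.
Conversion of R: 1ξ₁ + 1ξ₂ = 0.581 × 789 = 458.4 → ξ₂ = 136.5 mol.
Outlet amounts (n = n₀ + Σ ν·ξ):
  R: 789 − 1(321.9) − 1(136.5) = 330.6
  V: 2122 − 1(321.9) − 2(136.5) = 1527
  Q: 0 + 1(321.9) = 321.9
  U: 0 + 1(136.5) = 136.5

ξ₂ = 136 mol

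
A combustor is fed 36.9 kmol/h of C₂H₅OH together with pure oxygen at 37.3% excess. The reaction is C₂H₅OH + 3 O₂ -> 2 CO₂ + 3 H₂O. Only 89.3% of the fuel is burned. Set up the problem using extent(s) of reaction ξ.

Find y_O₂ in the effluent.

Stoichiometric O₂ = 3 × 36.9 = 110.7 kmol/h; O₂ fed = 110.7 × 1.373 = 152 kmol/h.
Fuel reacted = 0.893 × 36.9 → ξ = 32.95 kmol/h.
Outlet (n = n₀ + ν ξ):
  C₂H₅OH: 36.9 − 1(32.95) = 3.948
  O₂: 152 − 3(32.95) = 53.14
  CO₂: 0 + 2(32.95) = 65.9
  H₂O: 0 + 3(32.95) = 98.86
Total out = 221.8 kmol/h; y_O₂ = 53.14 / 221.8 = 0.2395.

0.24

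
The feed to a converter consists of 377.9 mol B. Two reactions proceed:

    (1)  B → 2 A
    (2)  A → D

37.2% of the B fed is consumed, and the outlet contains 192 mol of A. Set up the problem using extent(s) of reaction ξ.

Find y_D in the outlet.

Conversion of B: B consumed = 1ξ₁ = 0.372 × 377.9 → ξ₁ = 140.6 mol.
A balance: n_A = 0 + 2ξ₁ − 1ξ₂ = 192 → ξ₂ = (2·140.6 − 192)/1 = 89.16 mol.
Outlet amounts (n = n₀ + Σ ν·ξ):
  B: 377.9 − 1(140.6) = 237.3
  A: 0 + 2(140.6) − 1(89.16) = 192
  D: 0 + 1(89.16) = 89.16
Total out = 518.5 mol; y_D = 89.16 / 518.5 = 0.172.

0.172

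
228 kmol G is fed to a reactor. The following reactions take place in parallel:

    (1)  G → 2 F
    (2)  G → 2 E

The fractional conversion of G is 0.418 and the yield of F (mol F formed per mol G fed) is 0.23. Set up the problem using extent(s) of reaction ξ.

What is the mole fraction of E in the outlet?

Yield of F: 2ξ₁ / 228 = 0.23 → ξ₁ = 26.22 kmol.
Conversion of G: 1ξ₁ + 1ξ₂ = 0.418 × 228 = 95.3 → ξ₂ = 69.08 kmol.
Outlet amounts (n = n₀ + Σ ν·ξ):
  G: 228 − 1(26.22) − 1(69.08) = 132.7
  F: 0 + 2(26.22) = 52.44
  E: 0 + 2(69.08) = 138.2
Total out = 323.3 kmol; y_E = 138.2 / 323.3 = 0.4274.

0.427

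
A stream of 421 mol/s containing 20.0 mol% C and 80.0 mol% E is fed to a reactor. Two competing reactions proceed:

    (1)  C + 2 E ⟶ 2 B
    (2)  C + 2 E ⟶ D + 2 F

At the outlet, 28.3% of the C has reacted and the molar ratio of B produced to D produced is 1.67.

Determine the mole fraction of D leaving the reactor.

Conversion of C: C consumed = 0.283 × 84.2 = 23.83 mol/s = 1ξ₁ + 1ξ₂.
Selectivity: 2ξ₁ / (1ξ₂) = 1.67 → ξ₁ = 0.835 ξ₂.
Substitute: (1·0.835 + 1) ξ₂ = 23.83 → ξ₂ = 12.99 mol/s, ξ₁ = 10.84 mol/s.
Outlet amounts (n = n₀ + Σ ν·ξ):
  C: 84.2 − 1(10.84) − 1(12.99) = 60.37
  E: 336.8 − 2(10.84) − 2(12.99) = 289.1
  B: 0 + 2(10.84) = 21.69
  D: 0 + 1(12.99) = 12.99
  F: 0 + 2(12.99) = 25.97
Total out = 410.2 mol/s; y_D = 12.99 / 410.2 = 0.03166.

0.0317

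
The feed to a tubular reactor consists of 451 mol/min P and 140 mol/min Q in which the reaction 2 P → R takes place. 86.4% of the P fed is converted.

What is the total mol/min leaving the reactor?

396 mol/min

P reacted = 0.864 × 451 = 389.7 mol/min; ν_P = −2, so ξ = 389.7/2 = 194.8 mol/min.
Outlet amounts (n = n₀ + ν ξ):
  P: 451 − 2(194.8) = 61.34
  R: 0 + 1(194.8) = 194.8
  Q: 140 (inert)
Total out = 61.34 + 194.8 + 140 = 396.2 mol/min.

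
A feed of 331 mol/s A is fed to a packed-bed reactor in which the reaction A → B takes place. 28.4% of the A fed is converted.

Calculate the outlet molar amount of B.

94 mol/s

A reacted = 0.284 × 331 = 94 mol/s; ν_A = −1, so ξ = 94/1 = 94 mol/s.
Outlet amounts (n = n₀ + ν ξ):
  A: 331 − 1(94) = 237
  B: 0 + 1(94) = 94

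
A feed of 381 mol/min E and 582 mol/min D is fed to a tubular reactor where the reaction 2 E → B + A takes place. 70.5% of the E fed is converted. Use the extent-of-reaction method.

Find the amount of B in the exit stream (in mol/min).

134 mol/min

E reacted = 0.705 × 381 = 268.6 mol/min; ν_E = −2, so ξ = 268.6/2 = 134.3 mol/min.
Outlet amounts (n = n₀ + ν ξ):
  E: 381 − 2(134.3) = 112.4
  B: 0 + 1(134.3) = 134.3
  A: 0 + 1(134.3) = 134.3
  D: 582 (inert)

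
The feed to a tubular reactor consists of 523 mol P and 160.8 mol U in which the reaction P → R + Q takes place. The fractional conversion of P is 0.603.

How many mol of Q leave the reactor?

315 mol

P reacted = 0.603 × 523 = 315.4 mol; ν_P = −1, so ξ = 315.4/1 = 315.4 mol.
Outlet amounts (n = n₀ + ν ξ):
  P: 523 − 1(315.4) = 207.6
  R: 0 + 1(315.4) = 315.4
  Q: 0 + 1(315.4) = 315.4
  U: 160.8 (inert)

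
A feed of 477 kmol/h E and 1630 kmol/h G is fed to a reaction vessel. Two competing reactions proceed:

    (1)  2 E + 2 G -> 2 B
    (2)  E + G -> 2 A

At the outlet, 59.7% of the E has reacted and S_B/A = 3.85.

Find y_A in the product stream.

Conversion of E: E consumed = 0.597 × 477 = 284.8 kmol/h = 2ξ₁ + 1ξ₂.
Selectivity: 2ξ₁ / (2ξ₂) = 3.85 → ξ₁ = 3.85 ξ₂.
Substitute: (2·3.85 + 1) ξ₂ = 284.8 → ξ₂ = 32.73 kmol/h, ξ₁ = 126 kmol/h.
Outlet amounts (n = n₀ + Σ ν·ξ):
  E: 477 − 2(126) − 1(32.73) = 192.2
  G: 1630 − 2(126) − 1(32.73) = 1345
  B: 0 + 2(126) = 252
  A: 0 + 2(32.73) = 65.46
Total out = 1855 kmol/h; y_A = 65.46 / 1855 = 0.03529.

0.0353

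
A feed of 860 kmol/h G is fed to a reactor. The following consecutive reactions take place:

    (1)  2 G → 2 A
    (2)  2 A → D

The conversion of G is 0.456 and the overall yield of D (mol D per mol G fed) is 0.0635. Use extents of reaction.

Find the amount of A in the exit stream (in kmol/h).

Conversion of G: G consumed = 2ξ₁ = 0.456 × 860 → ξ₁ = 196.1 kmol/h.
Yield of D: 1ξ₂ / 860 = 0.0635 → ξ₂ = 54.61 kmol/h.
Outlet amounts (n = n₀ + Σ ν·ξ):
  G: 860 − 2(196.1) = 467.8
  A: 0 + 2(196.1) − 2(54.61) = 282.9
  D: 0 + 1(54.61) = 54.61

283 kmol/h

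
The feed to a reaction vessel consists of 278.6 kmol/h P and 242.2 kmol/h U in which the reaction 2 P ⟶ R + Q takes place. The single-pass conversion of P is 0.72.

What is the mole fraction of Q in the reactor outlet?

0.193

P reacted = 0.72 × 278.6 = 200.6 kmol/h; ν_P = −2, so ξ = 200.6/2 = 100.3 kmol/h.
Outlet amounts (n = n₀ + ν ξ):
  P: 278.6 − 2(100.3) = 78.01
  R: 0 + 1(100.3) = 100.3
  Q: 0 + 1(100.3) = 100.3
  U: 242.2 (inert)
Total out = 520.8 kmol/h; y_Q = 100.3 / 520.8 = 0.1926.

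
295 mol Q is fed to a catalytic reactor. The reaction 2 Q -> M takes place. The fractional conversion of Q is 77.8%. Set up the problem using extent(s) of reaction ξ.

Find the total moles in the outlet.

Q reacted = 0.778 × 295 = 229.5 mol; ν_Q = −2, so ξ = 229.5/2 = 114.8 mol.
Outlet amounts (n = n₀ + ν ξ):
  Q: 295 − 2(114.8) = 65.49
  M: 0 + 1(114.8) = 114.8
Total out = 65.49 + 114.8 = 180.2 mol.

180 mol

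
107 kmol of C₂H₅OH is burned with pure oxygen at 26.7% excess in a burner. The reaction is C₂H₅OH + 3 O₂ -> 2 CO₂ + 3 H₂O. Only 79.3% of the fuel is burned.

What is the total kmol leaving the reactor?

Stoichiometric O₂ = 3 × 107 = 321 kmol; O₂ fed = 321 × 1.267 = 406.7 kmol.
Fuel reacted = 0.793 × 107 → ξ = 84.85 kmol.
Outlet (n = n₀ + ν ξ):
  C₂H₅OH: 107 − 1(84.85) = 22.15
  O₂: 406.7 − 3(84.85) = 152.2
  CO₂: 0 + 2(84.85) = 169.7
  H₂O: 0 + 3(84.85) = 254.6
Total out = 22.15 + 152.2 + 169.7 + 254.6 = 598.6 kmol.

599 kmol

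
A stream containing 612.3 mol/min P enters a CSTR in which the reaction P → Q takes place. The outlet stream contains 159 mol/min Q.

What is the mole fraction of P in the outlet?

For Q: n = n₀ + 1ξ → 159 = 0 + 1ξ, giving ξ = 159 mol/min.
Outlet amounts (n = n₀ + ν ξ):
  P: 612.3 − 1(159) = 453.3
  Q: 0 + 1(159) = 159
Total out = 612.3 mol/min; y_P = 453.3 / 612.3 = 0.7403.

0.74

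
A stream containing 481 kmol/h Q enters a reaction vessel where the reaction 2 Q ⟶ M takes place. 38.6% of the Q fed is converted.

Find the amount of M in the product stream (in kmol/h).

Q reacted = 0.386 × 481 = 185.7 kmol/h; ν_Q = −2, so ξ = 185.7/2 = 92.83 kmol/h.
Outlet amounts (n = n₀ + ν ξ):
  Q: 481 − 2(92.83) = 295.3
  M: 0 + 1(92.83) = 92.83

92.8 kmol/h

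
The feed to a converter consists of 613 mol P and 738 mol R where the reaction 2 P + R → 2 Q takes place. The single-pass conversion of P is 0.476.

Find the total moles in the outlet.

1210 mol

P reacted = 0.476 × 613 = 291.8 mol; ν_P = −2, so ξ = 291.8/2 = 145.9 mol.
Outlet amounts (n = n₀ + ν ξ):
  P: 613 − 2(145.9) = 321.2
  R: 738 − 1(145.9) = 592.1
  Q: 0 + 2(145.9) = 291.8
Total out = 321.2 + 592.1 + 291.8 = 1205 mol.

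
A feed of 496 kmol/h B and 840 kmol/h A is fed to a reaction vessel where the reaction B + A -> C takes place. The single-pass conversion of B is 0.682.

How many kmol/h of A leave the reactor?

B reacted = 0.682 × 496 = 338.3 kmol/h; ν_B = −1, so ξ = 338.3/1 = 338.3 kmol/h.
Outlet amounts (n = n₀ + ν ξ):
  B: 496 − 1(338.3) = 157.7
  A: 840 − 1(338.3) = 501.7
  C: 0 + 1(338.3) = 338.3

502 kmol/h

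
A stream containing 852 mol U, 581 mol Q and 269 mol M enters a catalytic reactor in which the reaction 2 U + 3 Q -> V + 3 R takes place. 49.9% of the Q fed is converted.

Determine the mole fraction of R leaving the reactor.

0.181

Q reacted = 0.499 × 581 = 289.9 mol; ν_Q = −3, so ξ = 289.9/3 = 96.64 mol.
Outlet amounts (n = n₀ + ν ξ):
  U: 852 − 2(96.64) = 658.7
  Q: 581 − 3(96.64) = 291.1
  V: 0 + 1(96.64) = 96.64
  R: 0 + 3(96.64) = 289.9
  M: 269 (inert)
Total out = 1605 mol; y_R = 289.9 / 1605 = 0.1806.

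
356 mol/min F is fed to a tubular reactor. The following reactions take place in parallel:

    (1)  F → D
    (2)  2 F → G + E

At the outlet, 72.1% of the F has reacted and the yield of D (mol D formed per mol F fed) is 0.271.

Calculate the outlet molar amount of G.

80.1 mol/min

Yield of D: 1ξ₁ / 356 = 0.271 → ξ₁ = 96.48 mol/min.
Conversion of F: 1ξ₁ + 2ξ₂ = 0.721 × 356 = 256.7 → ξ₂ = 80.1 mol/min.
Outlet amounts (n = n₀ + Σ ν·ξ):
  F: 356 − 1(96.48) − 2(80.1) = 99.32
  D: 0 + 1(96.48) = 96.48
  G: 0 + 1(80.1) = 80.1
  E: 0 + 1(80.1) = 80.1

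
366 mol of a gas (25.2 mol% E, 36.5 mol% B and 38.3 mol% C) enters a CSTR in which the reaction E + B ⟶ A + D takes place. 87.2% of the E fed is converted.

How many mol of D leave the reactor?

80.4 mol

E reacted = 0.872 × 92.23 = 80.43 mol; ν_E = −1, so ξ = 80.43/1 = 80.43 mol.
Outlet amounts (n = n₀ + ν ξ):
  E: 92.23 − 1(80.43) = 11.81
  B: 133.6 − 1(80.43) = 53.16
  A: 0 + 1(80.43) = 80.43
  D: 0 + 1(80.43) = 80.43
  C: 140.2 (inert)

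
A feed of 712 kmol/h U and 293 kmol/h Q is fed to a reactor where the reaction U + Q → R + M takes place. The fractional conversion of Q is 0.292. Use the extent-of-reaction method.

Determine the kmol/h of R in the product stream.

85.6 kmol/h

Q reacted = 0.292 × 293 = 85.56 kmol/h; ν_Q = −1, so ξ = 85.56/1 = 85.56 kmol/h.
Outlet amounts (n = n₀ + ν ξ):
  U: 712 − 1(85.56) = 626.4
  Q: 293 − 1(85.56) = 207.4
  R: 0 + 1(85.56) = 85.56
  M: 0 + 1(85.56) = 85.56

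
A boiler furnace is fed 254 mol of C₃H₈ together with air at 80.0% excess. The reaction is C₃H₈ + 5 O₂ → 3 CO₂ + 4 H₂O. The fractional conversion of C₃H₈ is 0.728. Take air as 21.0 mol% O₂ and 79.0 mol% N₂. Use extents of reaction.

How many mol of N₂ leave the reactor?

Stoichiometric O₂ = 5 × 254 = 1270 mol; O₂ fed = 1270 × 1.800 = 2286 mol.
N₂ fed = 2286 × 79/21 = 8600 mol.
Fuel reacted = 0.728 × 254 → ξ = 184.9 mol.
Outlet (n = n₀ + ν ξ):
  C₃H₈: 254 − 1(184.9) = 69.09
  O₂: 2286 − 5(184.9) = 1361
  N₂: 8600 (inert)
  CO₂: 0 + 3(184.9) = 554.7
  H₂O: 0 + 4(184.9) = 739.6

8600 mol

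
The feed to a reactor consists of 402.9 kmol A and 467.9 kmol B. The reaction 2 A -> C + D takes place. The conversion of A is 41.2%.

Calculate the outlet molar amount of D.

A reacted = 0.412 × 402.9 = 166 kmol; ν_A = −2, so ξ = 166/2 = 83 kmol.
Outlet amounts (n = n₀ + ν ξ):
  A: 402.9 − 2(83) = 236.9
  C: 0 + 1(83) = 83
  D: 0 + 1(83) = 83
  B: 467.9 (inert)

83 kmol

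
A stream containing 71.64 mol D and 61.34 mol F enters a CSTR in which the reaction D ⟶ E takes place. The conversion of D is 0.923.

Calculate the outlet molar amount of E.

D reacted = 0.923 × 71.64 = 66.12 mol; ν_D = −1, so ξ = 66.12/1 = 66.12 mol.
Outlet amounts (n = n₀ + ν ξ):
  D: 71.64 − 1(66.12) = 5.516
  E: 0 + 1(66.12) = 66.12
  F: 61.34 (inert)

66.1 mol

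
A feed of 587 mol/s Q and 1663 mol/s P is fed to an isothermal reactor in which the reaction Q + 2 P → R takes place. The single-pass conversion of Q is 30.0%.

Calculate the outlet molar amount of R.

Q reacted = 0.3 × 587 = 176.1 mol/s; ν_Q = −1, so ξ = 176.1/1 = 176.1 mol/s.
Outlet amounts (n = n₀ + ν ξ):
  Q: 587 − 1(176.1) = 410.9
  P: 1663 − 2(176.1) = 1311
  R: 0 + 1(176.1) = 176.1

176 mol/s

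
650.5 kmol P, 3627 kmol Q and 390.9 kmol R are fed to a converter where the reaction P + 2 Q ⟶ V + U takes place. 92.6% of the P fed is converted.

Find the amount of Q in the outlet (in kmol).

2420 kmol

P reacted = 0.926 × 650.5 = 602.4 kmol; ν_P = −1, so ξ = 602.4/1 = 602.4 kmol.
Outlet amounts (n = n₀ + ν ξ):
  P: 650.5 − 1(602.4) = 48.14
  Q: 3627 − 2(602.4) = 2422
  V: 0 + 1(602.4) = 602.4
  U: 0 + 1(602.4) = 602.4
  R: 390.9 (inert)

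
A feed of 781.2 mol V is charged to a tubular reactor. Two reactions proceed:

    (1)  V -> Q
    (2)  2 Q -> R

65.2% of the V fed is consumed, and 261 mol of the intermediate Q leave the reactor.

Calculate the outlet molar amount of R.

124 mol

Conversion of V: V consumed = 1ξ₁ = 0.652 × 781.2 → ξ₁ = 509.3 mol.
Q balance: n_Q = 0 + 1ξ₁ − 2ξ₂ = 261 → ξ₂ = (1·509.3 − 261)/2 = 124.2 mol.
Outlet amounts (n = n₀ + Σ ν·ξ):
  V: 781.2 − 1(509.3) = 271.9
  Q: 0 + 1(509.3) − 2(124.2) = 261
  R: 0 + 1(124.2) = 124.2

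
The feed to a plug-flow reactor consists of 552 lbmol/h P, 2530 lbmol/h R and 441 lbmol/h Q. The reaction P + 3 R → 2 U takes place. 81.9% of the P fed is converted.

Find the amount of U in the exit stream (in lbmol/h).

P reacted = 0.819 × 552 = 452.1 lbmol/h; ν_P = −1, so ξ = 452.1/1 = 452.1 lbmol/h.
Outlet amounts (n = n₀ + ν ξ):
  P: 552 − 1(452.1) = 99.91
  R: 2530 − 3(452.1) = 1174
  U: 0 + 2(452.1) = 904.2
  Q: 441 (inert)

904 lbmol/h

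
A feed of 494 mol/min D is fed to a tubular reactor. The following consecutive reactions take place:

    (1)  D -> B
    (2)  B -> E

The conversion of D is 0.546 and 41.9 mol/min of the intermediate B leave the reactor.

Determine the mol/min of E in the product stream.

228 mol/min

Conversion of D: D consumed = 1ξ₁ = 0.546 × 494 → ξ₁ = 269.7 mol/min.
B balance: n_B = 0 + 1ξ₁ − 1ξ₂ = 41.9 → ξ₂ = (1·269.7 − 41.9)/1 = 227.8 mol/min.
Outlet amounts (n = n₀ + Σ ν·ξ):
  D: 494 − 1(269.7) = 224.3
  B: 0 + 1(269.7) − 1(227.8) = 41.9
  E: 0 + 1(227.8) = 227.8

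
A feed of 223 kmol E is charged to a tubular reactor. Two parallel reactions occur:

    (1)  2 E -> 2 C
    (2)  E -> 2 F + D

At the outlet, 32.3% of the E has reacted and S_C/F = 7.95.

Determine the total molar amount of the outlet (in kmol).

Conversion of E: E consumed = 0.323 × 223 = 72.03 kmol = 2ξ₁ + 1ξ₂.
Selectivity: 2ξ₁ / (2ξ₂) = 7.95 → ξ₁ = 7.95 ξ₂.
Substitute: (2·7.95 + 1) ξ₂ = 72.03 → ξ₂ = 4.262 kmol, ξ₁ = 33.88 kmol.
Outlet amounts (n = n₀ + Σ ν·ξ):
  E: 223 − 2(33.88) − 1(4.262) = 151
  C: 0 + 2(33.88) = 67.77
  F: 0 + 2(4.262) = 8.524
  D: 0 + 1(4.262) = 4.262
Total out = 151 + 67.77 + 8.524 + 4.262 = 231.5 kmol.

232 kmol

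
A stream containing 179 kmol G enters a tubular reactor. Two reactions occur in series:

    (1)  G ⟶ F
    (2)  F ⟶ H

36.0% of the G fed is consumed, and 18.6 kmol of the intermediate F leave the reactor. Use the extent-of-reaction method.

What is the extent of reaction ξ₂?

ξ₂ = 45.8 kmol

Conversion of G: G consumed = 1ξ₁ = 0.36 × 179 → ξ₁ = 64.44 kmol.
F balance: n_F = 0 + 1ξ₁ − 1ξ₂ = 18.6 → ξ₂ = (1·64.44 − 18.6)/1 = 45.84 kmol.
Outlet amounts (n = n₀ + Σ ν·ξ):
  G: 179 − 1(64.44) = 114.6
  F: 0 + 1(64.44) − 1(45.84) = 18.6
  H: 0 + 1(45.84) = 45.84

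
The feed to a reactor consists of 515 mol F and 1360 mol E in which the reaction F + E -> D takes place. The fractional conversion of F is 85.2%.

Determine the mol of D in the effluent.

F reacted = 0.852 × 515 = 438.8 mol; ν_F = −1, so ξ = 438.8/1 = 438.8 mol.
Outlet amounts (n = n₀ + ν ξ):
  F: 515 − 1(438.8) = 76.22
  E: 1360 − 1(438.8) = 921.2
  D: 0 + 1(438.8) = 438.8

439 mol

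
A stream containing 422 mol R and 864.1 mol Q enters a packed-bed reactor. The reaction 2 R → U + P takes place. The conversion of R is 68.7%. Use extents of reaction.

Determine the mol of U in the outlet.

R reacted = 0.687 × 422 = 289.9 mol; ν_R = −2, so ξ = 289.9/2 = 145 mol.
Outlet amounts (n = n₀ + ν ξ):
  R: 422 − 2(145) = 132.1
  U: 0 + 1(145) = 145
  P: 0 + 1(145) = 145
  Q: 864.1 (inert)

145 mol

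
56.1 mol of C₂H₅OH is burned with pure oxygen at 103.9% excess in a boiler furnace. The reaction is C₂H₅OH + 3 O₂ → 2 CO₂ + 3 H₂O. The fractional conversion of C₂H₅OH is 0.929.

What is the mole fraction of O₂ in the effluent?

0.414

Stoichiometric O₂ = 3 × 56.1 = 168.3 mol; O₂ fed = 168.3 × 2.039 = 343.2 mol.
Fuel reacted = 0.929 × 56.1 → ξ = 52.12 mol.
Outlet (n = n₀ + ν ξ):
  C₂H₅OH: 56.1 − 1(52.12) = 3.983
  O₂: 343.2 − 3(52.12) = 186.8
  CO₂: 0 + 2(52.12) = 104.2
  H₂O: 0 + 3(52.12) = 156.4
Total out = 451.4 mol; y_O₂ = 186.8 / 451.4 = 0.4139.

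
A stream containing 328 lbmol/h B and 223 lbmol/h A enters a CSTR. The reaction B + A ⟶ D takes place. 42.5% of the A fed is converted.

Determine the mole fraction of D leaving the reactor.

A reacted = 0.425 × 223 = 94.77 lbmol/h; ν_A = −1, so ξ = 94.77/1 = 94.77 lbmol/h.
Outlet amounts (n = n₀ + ν ξ):
  B: 328 − 1(94.77) = 233.2
  A: 223 − 1(94.77) = 128.2
  D: 0 + 1(94.77) = 94.77
Total out = 456.2 lbmol/h; y_D = 94.77 / 456.2 = 0.2077.

0.208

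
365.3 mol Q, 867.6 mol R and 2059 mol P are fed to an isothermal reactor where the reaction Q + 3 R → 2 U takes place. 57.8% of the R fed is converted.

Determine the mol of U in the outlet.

R reacted = 0.578 × 867.6 = 501.5 mol; ν_R = −3, so ξ = 501.5/3 = 167.2 mol.
Outlet amounts (n = n₀ + ν ξ):
  Q: 365.3 − 1(167.2) = 198.1
  R: 867.6 − 3(167.2) = 366.1
  U: 0 + 2(167.2) = 334.3
  P: 2059 (inert)

334 mol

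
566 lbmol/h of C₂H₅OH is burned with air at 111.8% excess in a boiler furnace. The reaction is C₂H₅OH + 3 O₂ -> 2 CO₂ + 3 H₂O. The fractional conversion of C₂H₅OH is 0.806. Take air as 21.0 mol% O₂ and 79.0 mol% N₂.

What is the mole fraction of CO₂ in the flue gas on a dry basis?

0.0544

Stoichiometric O₂ = 3 × 566 = 1698 lbmol/h; O₂ fed = 1698 × 2.118 = 3596 lbmol/h.
N₂ fed = 3596 × 79/21 = 13530 lbmol/h.
Fuel reacted = 0.806 × 566 → ξ = 456.2 lbmol/h.
Outlet (n = n₀ + ν ξ):
  C₂H₅OH: 566 − 1(456.2) = 109.8
  O₂: 3596 − 3(456.2) = 2228
  N₂: 13530 (inert)
  CO₂: 0 + 2(456.2) = 912.4
  H₂O: 0 + 3(456.2) = 1369
Dry total = 16780 lbmol/h; y_CO₂ (dry) = 912.4 / 16780 = 0.05438.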